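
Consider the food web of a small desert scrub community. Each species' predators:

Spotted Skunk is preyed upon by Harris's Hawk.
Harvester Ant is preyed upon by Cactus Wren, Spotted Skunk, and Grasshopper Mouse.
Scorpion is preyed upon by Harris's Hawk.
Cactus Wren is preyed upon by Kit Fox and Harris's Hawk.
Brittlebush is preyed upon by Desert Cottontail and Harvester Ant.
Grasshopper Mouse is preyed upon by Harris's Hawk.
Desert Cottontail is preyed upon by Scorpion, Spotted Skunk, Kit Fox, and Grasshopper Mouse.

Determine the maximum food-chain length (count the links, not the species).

3 links

One longest chain: Brittlebush → Harvester Ant → Cactus Wren → Harris's Hawk.
It has 4 species and 3 links.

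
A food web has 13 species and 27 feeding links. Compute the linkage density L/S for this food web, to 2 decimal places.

L/S = 2.08

There are L = 27 links among S = 13 species.
L/S = 27/13 = 2.0769 ≈ 2.08.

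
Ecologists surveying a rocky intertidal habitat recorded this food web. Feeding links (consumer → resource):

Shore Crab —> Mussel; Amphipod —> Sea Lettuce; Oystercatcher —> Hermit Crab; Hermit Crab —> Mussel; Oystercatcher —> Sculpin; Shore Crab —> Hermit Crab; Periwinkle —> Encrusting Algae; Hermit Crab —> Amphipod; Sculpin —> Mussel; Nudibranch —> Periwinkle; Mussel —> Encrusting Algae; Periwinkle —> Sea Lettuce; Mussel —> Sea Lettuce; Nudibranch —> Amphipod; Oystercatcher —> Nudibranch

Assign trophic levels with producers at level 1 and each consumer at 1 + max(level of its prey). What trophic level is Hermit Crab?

Sea Lettuce is a producer → level 1.
Amphipod eats Sea Lettuce → level 2.
Hermit Crab eats Amphipod (level 2); other prey at levels: Mussel 2 → level 3.

Trophic level 3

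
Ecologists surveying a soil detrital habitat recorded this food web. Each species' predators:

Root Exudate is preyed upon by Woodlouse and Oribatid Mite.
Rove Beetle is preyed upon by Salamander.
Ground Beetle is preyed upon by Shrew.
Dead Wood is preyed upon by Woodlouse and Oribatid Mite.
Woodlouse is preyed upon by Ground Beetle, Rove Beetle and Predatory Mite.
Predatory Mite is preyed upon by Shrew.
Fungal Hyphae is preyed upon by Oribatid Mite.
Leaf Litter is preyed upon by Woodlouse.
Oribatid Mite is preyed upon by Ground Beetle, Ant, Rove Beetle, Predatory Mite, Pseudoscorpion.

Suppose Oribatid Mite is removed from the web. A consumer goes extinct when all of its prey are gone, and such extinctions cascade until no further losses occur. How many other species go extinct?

Remove Oribatid Mite.
Round 1: Ant (all prey gone), Pseudoscorpion (all prey gone) → extinct.
No further losses. Total secondary extinctions: 2.

2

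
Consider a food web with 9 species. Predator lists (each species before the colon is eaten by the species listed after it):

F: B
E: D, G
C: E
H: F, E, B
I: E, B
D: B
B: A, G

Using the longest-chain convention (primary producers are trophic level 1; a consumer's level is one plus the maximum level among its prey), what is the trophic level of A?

Trophic level 5

H is a producer → level 1.
E eats H (level 1); other prey at levels: I 1, C 1 → level 2.
D eats E → level 3.
B eats D (level 3); other prey at levels: H 1, I 1, F 2 → level 4.
A eats B → level 5.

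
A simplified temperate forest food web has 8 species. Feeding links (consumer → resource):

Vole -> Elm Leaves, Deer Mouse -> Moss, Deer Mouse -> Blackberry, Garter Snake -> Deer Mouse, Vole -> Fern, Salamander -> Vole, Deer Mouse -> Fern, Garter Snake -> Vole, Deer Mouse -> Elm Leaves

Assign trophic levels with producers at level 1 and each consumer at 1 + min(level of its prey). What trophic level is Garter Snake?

Fern is a producer → level 1.
Vole eats Fern → level 2.
Garter Snake eats Vole → level 3.
No prey of Garter Snake is below level 2, so 3 is the minimum.

Trophic level 3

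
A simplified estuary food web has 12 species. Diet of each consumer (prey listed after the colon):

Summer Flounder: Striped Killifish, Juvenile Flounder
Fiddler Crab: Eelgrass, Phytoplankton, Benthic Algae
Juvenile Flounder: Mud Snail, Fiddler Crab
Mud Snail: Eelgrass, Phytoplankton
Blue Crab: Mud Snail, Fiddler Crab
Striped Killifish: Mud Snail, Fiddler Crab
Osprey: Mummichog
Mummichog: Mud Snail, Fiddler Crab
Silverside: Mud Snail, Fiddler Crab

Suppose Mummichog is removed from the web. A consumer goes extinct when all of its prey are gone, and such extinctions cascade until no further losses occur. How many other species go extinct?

1

Remove Mummichog.
Round 1: Osprey (all prey gone) → extinct.
No further losses. Total secondary extinctions: 1.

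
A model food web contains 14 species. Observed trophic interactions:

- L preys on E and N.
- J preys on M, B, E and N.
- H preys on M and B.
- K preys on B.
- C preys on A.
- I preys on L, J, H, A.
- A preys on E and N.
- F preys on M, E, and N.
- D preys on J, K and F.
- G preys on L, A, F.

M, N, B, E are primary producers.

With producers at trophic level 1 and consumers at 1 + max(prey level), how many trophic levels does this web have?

3

Producers (level 1): M, N, B, E.
N → A → C gives C level 3.
No species has a prey at level 3, so no species reaches level 4.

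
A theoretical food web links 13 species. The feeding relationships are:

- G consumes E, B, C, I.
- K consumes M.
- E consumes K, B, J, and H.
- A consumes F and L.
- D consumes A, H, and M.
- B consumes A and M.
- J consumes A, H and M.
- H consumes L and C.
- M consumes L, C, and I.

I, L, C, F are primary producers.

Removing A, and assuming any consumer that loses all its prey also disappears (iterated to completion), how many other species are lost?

Remove A.
Every predator of it retains at least one other prey: J still has H, M; B still has M; D still has H, M.
No consumer loses all prey, so no secondary extinctions occur.

0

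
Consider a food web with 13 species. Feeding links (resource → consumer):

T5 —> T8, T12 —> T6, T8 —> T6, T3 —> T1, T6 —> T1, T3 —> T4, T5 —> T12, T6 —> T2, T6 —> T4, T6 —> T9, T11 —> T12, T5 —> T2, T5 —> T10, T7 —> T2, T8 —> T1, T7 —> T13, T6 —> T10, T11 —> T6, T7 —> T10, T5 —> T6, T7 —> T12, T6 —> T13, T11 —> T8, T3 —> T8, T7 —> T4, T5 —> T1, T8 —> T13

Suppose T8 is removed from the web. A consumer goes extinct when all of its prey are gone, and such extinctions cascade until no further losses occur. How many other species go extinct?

0

Remove T8.
Every predator of it retains at least one other prey: T6 still has T11, T5, T12; T1 still has T3, T5, T6; T13 still has T7, T6.
No consumer loses all prey, so no secondary extinctions occur.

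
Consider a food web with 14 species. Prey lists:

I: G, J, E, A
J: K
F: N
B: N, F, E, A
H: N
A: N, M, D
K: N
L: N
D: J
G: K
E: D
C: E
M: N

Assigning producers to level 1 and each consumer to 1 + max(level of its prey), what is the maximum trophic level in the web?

6

Producers (level 1): N.
N → K → J → D → E → C gives C level 6.
No species has a prey at level 6, so no species reaches level 7.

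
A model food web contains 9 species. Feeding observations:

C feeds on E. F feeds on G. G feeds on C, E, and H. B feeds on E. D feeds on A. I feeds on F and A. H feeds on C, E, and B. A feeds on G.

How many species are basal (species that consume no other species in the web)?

Basal species (no prey listed): E.
Count: 1.

1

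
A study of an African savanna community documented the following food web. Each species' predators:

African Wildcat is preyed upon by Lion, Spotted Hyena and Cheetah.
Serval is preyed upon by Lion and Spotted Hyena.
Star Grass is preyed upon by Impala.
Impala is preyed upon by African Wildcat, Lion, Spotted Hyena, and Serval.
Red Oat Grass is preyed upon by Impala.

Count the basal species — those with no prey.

Basal species (no prey listed): Star Grass, Red Oat Grass.
Count: 2.

2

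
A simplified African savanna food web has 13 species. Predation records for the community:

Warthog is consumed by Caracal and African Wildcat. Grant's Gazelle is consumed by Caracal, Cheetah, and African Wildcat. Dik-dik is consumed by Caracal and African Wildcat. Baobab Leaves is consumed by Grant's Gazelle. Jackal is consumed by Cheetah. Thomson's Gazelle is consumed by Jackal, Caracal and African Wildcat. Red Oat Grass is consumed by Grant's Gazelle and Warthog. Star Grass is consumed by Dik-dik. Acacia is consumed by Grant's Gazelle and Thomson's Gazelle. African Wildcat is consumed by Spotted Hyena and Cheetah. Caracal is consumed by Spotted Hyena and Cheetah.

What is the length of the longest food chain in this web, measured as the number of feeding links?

One longest chain: Star Grass → Dik-dik → Caracal → Spotted Hyena.
It has 4 species and 3 links.

3 links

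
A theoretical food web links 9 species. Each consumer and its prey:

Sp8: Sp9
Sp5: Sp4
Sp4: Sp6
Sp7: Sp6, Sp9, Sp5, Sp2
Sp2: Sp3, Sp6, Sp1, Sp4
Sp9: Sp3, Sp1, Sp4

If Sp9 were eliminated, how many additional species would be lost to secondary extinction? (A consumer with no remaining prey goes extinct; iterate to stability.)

Remove Sp9.
Round 1: Sp8 (all prey gone) → extinct.
No further losses. Total secondary extinctions: 1.

1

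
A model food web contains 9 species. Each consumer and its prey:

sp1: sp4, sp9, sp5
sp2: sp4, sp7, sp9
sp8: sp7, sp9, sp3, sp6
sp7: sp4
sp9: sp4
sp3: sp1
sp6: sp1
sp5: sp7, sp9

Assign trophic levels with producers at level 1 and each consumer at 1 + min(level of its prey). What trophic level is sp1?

Trophic level 2

sp4 is a producer → level 1.
sp1 eats sp4 → level 2.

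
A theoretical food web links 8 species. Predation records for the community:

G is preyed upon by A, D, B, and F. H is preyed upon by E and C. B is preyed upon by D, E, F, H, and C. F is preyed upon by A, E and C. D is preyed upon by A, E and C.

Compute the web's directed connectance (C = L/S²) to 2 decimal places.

C = 0.27

The web has S = 8 species and L = 17 feeding links.
C = L / S² = 17 / 64 = 0.2656 ≈ 0.27.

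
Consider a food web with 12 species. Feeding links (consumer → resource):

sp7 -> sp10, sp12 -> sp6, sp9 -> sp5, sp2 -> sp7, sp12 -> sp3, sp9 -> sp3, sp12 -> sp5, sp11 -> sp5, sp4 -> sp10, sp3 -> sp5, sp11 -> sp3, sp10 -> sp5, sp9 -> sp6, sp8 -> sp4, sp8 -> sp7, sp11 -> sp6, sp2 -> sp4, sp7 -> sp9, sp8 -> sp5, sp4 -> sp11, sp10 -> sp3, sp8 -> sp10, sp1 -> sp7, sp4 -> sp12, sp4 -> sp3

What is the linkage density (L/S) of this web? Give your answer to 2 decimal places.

There are L = 25 links among S = 12 species.
L/S = 25/12 = 2.0833 ≈ 2.08.

L/S = 2.08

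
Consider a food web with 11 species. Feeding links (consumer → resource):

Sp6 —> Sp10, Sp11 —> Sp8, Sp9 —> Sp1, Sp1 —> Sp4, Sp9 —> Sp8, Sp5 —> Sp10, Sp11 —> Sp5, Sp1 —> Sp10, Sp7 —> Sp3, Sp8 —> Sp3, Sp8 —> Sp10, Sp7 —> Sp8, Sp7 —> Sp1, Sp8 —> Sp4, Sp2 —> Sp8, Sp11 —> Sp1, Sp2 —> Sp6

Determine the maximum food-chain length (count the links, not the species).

One longest chain: Sp4 → Sp8 → Sp2.
It has 3 species and 2 links.

2 links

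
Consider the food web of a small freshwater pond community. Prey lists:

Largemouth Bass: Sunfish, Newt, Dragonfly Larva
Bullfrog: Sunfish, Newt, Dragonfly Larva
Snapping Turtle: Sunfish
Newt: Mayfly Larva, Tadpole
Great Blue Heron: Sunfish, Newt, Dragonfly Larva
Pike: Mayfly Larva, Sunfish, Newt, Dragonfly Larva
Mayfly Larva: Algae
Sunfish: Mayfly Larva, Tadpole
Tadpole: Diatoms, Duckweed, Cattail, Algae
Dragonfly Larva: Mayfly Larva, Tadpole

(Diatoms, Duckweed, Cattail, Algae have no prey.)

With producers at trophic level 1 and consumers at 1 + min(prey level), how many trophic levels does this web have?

4

Producers (level 1): Diatoms, Duckweed, Cattail, Algae.
Following each consumer down to its lowest-level prey: Algae → Mayfly Larva → Dragonfly Larva → Largemouth Bass (levels 1 through 4).
All prey of Largemouth Bass (Dragonfly Larva 3, Sunfish 3, Newt 3) are at level 3 or above, so Largemouth Bass is at level 1 + 3 = 4.
Every consumer has at least one prey at level 3 or below, so none exceeds level 4.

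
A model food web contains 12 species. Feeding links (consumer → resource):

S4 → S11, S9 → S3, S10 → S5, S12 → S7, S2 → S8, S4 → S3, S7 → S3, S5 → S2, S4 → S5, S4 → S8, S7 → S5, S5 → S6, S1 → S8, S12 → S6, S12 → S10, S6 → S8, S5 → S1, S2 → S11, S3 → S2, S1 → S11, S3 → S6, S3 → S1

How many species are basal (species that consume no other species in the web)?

2

Basal species (no prey listed): S8, S11.
Count: 2.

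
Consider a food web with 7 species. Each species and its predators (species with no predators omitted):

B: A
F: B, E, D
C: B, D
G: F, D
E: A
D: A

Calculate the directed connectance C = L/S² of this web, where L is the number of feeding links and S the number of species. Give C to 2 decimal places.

The web has S = 7 species and L = 10 feeding links.
C = L / S² = 10 / 49 = 0.2041 ≈ 0.20.

C = 0.20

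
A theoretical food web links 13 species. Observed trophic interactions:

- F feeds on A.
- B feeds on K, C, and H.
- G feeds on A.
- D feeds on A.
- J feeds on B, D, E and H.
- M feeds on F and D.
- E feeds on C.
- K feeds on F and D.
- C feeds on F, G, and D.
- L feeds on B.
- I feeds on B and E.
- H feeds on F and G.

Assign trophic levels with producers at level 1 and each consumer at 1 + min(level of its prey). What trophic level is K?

Trophic level 3

A is a producer → level 1.
F eats A → level 2.
K eats F → level 3.
No prey of K is below level 2, so 3 is the minimum.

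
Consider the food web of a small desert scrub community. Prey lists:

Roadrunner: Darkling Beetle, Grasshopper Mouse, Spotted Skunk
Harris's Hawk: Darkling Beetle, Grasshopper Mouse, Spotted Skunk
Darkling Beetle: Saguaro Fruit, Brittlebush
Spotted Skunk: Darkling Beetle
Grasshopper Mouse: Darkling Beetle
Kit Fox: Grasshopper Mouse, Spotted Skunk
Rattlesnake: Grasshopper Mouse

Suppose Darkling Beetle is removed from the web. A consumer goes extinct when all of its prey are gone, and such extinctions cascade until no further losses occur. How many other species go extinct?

Remove Darkling Beetle.
Round 1: Grasshopper Mouse (all prey gone), Spotted Skunk (all prey gone) → extinct.
Round 2: Kit Fox (all prey gone), Rattlesnake (all prey gone), Roadrunner (all prey gone), Harris's Hawk (all prey gone) → extinct.
No further losses. Total secondary extinctions: 6.

6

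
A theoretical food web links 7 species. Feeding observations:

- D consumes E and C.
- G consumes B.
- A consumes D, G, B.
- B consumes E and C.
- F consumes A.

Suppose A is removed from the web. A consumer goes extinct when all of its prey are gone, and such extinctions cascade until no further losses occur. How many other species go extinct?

1

Remove A.
Round 1: F (all prey gone) → extinct.
No further losses. Total secondary extinctions: 1.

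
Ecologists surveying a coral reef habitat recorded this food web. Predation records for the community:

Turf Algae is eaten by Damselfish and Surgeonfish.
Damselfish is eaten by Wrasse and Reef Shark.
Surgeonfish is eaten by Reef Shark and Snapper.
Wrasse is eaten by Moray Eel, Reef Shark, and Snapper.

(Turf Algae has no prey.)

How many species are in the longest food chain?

One longest chain: Turf Algae → Damselfish → Wrasse → Reef Shark.
It has 4 species and 3 links.

4 species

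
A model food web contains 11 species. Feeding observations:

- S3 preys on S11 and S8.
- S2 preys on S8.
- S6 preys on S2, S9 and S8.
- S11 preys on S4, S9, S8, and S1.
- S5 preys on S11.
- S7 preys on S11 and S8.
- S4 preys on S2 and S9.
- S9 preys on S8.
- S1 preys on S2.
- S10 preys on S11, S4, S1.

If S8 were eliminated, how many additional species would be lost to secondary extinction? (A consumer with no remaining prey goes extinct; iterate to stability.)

10

Remove S8.
Round 1: S9 (all prey gone), S2 (all prey gone) → extinct.
Round 2: S4 (all prey gone), S6 (all prey gone), S1 (all prey gone) → extinct.
Round 3: S11 (all prey gone) → extinct.
Round 4: S10 (all prey gone), S5 (all prey gone), S7 (all prey gone), S3 (all prey gone) → extinct.
No further losses. Total secondary extinctions: 10.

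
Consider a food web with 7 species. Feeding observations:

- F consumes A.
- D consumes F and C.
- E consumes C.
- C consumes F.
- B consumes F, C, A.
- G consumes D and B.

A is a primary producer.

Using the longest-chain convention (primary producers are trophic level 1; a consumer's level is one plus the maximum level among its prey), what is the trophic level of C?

Trophic level 3

A is a producer → level 1.
F eats A → level 2.
C eats F → level 3.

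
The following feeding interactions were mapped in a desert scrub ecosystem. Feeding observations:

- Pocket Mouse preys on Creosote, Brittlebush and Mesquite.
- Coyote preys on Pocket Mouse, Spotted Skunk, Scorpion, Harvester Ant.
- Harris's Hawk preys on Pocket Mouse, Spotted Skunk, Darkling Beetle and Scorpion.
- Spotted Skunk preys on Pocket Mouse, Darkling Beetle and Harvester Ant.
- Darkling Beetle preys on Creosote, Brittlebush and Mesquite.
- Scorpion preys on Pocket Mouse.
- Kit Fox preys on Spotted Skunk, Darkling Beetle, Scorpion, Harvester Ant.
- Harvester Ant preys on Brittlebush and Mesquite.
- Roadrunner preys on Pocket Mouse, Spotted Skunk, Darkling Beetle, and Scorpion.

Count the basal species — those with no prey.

3

Basal species (no prey listed): Brittlebush, Creosote, Mesquite.
Count: 3.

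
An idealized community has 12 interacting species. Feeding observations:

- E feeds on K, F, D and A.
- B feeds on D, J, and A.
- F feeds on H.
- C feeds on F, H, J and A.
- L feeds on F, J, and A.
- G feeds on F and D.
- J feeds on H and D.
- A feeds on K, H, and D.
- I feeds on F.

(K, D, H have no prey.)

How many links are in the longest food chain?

2 links

One longest chain: H → F → I.
It has 3 species and 2 links.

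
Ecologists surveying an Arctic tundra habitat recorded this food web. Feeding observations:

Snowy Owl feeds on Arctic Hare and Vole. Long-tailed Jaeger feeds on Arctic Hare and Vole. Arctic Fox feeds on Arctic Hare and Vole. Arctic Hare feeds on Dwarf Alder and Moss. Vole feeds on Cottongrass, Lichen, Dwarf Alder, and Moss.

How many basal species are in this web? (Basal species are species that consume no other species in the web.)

Basal species (no prey listed): Cottongrass, Lichen, Moss, Dwarf Alder.
Count: 4.

4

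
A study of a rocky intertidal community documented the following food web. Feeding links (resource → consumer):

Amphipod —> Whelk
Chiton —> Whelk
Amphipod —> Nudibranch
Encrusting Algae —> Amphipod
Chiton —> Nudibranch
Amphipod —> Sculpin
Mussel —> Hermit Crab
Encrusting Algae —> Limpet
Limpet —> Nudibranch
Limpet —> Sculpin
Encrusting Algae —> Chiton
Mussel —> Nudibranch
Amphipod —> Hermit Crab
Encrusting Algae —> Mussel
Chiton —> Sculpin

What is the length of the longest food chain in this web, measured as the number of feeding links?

One longest chain: Encrusting Algae → Chiton → Whelk.
It has 3 species and 2 links.

2 links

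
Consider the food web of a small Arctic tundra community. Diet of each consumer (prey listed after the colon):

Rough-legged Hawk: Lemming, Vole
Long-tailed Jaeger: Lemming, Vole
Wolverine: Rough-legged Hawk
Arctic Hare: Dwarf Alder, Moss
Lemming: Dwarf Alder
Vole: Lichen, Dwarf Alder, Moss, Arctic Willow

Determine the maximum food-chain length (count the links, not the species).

One longest chain: Dwarf Alder → Lemming → Rough-legged Hawk → Wolverine.
It has 4 species and 3 links.

3 links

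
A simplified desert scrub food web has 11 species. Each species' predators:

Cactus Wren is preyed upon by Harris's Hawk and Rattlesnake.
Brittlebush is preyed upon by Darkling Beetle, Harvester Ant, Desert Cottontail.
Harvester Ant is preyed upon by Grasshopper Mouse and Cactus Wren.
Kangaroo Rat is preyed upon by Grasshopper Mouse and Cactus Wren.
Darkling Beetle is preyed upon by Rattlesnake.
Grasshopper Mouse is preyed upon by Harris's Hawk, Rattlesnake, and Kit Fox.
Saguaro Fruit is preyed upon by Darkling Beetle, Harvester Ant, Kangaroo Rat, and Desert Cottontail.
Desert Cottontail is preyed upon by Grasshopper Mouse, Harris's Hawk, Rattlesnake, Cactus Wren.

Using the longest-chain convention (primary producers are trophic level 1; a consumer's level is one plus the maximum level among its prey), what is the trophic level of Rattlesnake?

Saguaro Fruit is a producer → level 1.
Kangaroo Rat eats Saguaro Fruit → level 2.
Grasshopper Mouse eats Kangaroo Rat (level 2); other prey at levels: Harvester Ant 2, Desert Cottontail 2 → level 3.
Rattlesnake eats Grasshopper Mouse (level 3); other prey at levels: Darkling Beetle 2, Desert Cottontail 2, Cactus Wren 3 → level 4.

Trophic level 4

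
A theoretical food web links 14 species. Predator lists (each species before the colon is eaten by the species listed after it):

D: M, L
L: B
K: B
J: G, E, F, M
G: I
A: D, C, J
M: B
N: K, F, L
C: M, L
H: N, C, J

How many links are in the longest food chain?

3 links

One longest chain: A → D → M → B.
It has 4 species and 3 links.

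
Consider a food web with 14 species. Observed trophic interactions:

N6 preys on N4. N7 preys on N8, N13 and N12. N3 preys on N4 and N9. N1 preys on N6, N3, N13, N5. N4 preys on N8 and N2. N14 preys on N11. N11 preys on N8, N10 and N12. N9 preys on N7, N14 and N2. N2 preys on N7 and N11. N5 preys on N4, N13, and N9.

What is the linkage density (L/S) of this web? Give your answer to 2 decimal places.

There are L = 24 links among S = 14 species.
L/S = 24/14 = 1.7143 ≈ 1.71.

L/S = 1.71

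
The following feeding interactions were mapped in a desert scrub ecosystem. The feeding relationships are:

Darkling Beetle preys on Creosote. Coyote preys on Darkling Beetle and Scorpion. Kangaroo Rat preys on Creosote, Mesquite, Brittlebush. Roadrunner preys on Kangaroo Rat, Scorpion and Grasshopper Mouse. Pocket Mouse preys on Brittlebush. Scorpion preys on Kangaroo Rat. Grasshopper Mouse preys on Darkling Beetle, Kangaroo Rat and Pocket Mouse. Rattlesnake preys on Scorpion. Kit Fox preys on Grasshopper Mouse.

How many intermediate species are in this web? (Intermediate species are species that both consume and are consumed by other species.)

Intermediate species (has both prey and predators): Kangaroo Rat, Darkling Beetle, Pocket Mouse, Grasshopper Mouse, Scorpion.
Count: 5.

5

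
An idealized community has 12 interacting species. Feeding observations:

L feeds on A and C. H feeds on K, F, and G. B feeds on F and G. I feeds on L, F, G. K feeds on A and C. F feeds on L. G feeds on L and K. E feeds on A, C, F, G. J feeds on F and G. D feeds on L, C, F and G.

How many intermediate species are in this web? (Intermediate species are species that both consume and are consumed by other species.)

4

Intermediate species (has both prey and predators): L, K, G, F.
Count: 4.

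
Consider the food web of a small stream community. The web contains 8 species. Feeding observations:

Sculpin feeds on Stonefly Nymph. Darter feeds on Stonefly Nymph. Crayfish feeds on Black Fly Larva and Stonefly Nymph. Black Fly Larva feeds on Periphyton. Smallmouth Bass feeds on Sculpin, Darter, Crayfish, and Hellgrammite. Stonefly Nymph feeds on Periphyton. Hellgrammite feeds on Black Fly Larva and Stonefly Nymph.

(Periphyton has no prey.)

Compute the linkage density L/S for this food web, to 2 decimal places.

L/S = 1.50

There are L = 12 links among S = 8 species.
L/S = 12/8 = 1.5000 ≈ 1.50.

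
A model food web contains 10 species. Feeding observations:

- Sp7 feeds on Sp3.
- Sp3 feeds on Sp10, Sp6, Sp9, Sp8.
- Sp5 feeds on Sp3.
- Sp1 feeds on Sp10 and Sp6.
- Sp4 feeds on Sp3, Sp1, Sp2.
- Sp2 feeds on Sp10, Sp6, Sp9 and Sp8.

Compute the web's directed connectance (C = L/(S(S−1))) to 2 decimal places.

C = 0.17

The web has S = 10 species and L = 15 feeding links.
C = L / (S(S−1)) = 15 / 90 = 0.1667 ≈ 0.17.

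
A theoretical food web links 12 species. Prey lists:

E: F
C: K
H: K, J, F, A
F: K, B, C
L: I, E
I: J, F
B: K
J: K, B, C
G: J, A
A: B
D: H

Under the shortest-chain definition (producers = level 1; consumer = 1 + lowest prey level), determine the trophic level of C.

Trophic level 2

K is a producer → level 1.
C eats K → level 2.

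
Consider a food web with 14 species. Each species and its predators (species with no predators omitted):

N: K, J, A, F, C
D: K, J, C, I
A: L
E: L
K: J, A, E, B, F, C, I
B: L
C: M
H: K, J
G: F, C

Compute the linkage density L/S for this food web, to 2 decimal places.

L/S = 1.71

There are L = 24 links among S = 14 species.
L/S = 24/14 = 1.7143 ≈ 1.71.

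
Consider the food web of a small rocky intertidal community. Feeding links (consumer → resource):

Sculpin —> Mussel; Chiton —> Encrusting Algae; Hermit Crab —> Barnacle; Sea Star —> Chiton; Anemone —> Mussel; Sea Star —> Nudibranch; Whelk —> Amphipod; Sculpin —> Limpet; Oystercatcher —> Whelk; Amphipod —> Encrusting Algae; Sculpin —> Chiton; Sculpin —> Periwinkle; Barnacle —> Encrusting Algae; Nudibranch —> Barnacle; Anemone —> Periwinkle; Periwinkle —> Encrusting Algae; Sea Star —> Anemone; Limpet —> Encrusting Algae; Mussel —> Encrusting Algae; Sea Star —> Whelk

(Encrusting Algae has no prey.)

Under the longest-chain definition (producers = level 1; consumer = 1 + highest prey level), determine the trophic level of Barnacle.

Trophic level 2

Encrusting Algae is a producer → level 1.
Barnacle eats Encrusting Algae → level 2.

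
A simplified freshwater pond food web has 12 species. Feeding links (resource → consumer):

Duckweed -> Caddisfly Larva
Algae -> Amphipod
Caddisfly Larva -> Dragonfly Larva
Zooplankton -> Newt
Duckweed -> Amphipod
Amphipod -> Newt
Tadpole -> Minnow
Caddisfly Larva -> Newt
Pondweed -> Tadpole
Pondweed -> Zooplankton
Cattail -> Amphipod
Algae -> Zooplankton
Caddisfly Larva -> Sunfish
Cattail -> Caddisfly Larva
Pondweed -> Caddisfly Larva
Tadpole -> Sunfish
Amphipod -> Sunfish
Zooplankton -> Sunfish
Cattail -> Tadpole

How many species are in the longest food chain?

3 species

One longest chain: Cattail → Caddisfly Larva → Sunfish.
It has 3 species and 2 links.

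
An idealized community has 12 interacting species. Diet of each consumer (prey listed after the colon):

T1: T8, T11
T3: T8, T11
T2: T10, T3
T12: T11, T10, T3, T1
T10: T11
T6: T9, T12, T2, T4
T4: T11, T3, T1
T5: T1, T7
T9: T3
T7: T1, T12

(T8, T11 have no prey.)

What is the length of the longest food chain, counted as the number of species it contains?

5 species

One longest chain: T11 → T10 → T12 → T7 → T5.
It has 5 species and 4 links.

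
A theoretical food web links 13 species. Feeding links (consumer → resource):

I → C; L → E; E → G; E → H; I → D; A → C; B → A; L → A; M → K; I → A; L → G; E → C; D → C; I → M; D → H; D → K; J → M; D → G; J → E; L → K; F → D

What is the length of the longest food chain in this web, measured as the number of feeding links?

One longest chain: G → E → J.
It has 3 species and 2 links.

2 links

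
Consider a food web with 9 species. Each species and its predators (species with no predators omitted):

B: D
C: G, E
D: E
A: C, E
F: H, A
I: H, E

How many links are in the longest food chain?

3 links

One longest chain: F → A → C → G.
It has 4 species and 3 links.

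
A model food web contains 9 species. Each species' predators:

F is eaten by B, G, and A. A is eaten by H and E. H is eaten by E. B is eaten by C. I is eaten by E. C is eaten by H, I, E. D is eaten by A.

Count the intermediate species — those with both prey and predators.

5

Intermediate species (has both prey and predators): B, A, C, I, H.
Count: 5.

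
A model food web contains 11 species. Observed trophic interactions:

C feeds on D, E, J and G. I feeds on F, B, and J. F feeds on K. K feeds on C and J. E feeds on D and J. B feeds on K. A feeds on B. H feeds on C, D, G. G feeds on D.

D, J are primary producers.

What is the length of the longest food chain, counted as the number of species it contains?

6 species

One longest chain: D → E → C → K → B → I.
It has 6 species and 5 links.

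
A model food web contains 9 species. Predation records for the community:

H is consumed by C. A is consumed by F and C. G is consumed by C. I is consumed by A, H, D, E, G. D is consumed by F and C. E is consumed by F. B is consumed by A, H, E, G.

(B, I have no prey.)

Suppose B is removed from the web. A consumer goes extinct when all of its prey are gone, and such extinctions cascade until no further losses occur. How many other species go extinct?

Remove B.
Every predator of it retains at least one other prey: H still has I; G still has I; E still has I; A still has I.
No consumer loses all prey, so no secondary extinctions occur.

0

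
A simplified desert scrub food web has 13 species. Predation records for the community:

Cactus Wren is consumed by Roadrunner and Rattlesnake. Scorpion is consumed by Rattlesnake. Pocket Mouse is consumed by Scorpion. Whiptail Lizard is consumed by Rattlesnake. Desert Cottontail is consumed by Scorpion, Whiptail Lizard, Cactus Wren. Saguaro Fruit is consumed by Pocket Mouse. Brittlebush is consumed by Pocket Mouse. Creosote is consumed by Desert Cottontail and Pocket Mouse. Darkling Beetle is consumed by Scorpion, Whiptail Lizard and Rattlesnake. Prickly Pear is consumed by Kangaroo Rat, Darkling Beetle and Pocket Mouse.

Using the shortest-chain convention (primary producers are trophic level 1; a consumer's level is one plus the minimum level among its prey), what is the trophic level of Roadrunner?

Creosote is a producer → level 1.
Desert Cottontail eats Creosote → level 2.
Cactus Wren eats Desert Cottontail → level 3.
Roadrunner eats Cactus Wren → level 4.
No prey of Roadrunner is below level 3, so 4 is the minimum.

Trophic level 4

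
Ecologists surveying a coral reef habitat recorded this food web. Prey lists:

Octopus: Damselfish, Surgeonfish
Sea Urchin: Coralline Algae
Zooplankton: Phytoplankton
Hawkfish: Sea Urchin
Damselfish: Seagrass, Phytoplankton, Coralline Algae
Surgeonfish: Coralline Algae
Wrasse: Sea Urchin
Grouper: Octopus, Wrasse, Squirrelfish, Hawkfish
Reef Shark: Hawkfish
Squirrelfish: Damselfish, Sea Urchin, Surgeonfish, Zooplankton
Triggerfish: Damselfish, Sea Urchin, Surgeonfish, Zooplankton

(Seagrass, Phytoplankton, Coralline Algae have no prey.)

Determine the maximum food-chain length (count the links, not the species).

One longest chain: Coralline Algae → Sea Urchin → Wrasse → Grouper.
It has 4 species and 3 links.

3 links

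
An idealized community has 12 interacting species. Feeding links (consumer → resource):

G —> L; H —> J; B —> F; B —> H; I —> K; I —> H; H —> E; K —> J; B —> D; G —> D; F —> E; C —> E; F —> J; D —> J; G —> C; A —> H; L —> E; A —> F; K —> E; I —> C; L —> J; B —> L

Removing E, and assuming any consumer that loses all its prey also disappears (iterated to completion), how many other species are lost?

1

Remove E.
Round 1: C (all prey gone) → extinct.
No further losses. Total secondary extinctions: 1.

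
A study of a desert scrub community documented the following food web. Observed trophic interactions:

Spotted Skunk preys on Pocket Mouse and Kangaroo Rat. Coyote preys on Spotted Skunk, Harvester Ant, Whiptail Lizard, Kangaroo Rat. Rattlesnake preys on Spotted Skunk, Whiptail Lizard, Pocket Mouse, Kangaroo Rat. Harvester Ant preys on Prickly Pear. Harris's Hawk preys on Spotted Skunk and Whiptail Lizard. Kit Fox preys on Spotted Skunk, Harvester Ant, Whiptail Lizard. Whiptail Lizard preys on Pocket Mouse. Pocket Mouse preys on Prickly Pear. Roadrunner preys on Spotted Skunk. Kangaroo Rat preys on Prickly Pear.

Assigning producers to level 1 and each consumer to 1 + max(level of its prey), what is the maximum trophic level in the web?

Producers (level 1): Prickly Pear.
Prickly Pear → Pocket Mouse → Spotted Skunk → Harris's Hawk gives Harris's Hawk level 4.
No species has a prey at level 4, so no species reaches level 5.

4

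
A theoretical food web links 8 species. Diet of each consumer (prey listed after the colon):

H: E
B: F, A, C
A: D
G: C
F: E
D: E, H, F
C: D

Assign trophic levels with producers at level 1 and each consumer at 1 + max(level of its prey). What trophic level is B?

E is a producer → level 1.
H eats E → level 2.
D eats H (level 2); other prey at levels: E 1, F 2 → level 3.
A eats D → level 4.
B eats A (level 4); other prey at levels: F 2, C 4 → level 5.

Trophic level 5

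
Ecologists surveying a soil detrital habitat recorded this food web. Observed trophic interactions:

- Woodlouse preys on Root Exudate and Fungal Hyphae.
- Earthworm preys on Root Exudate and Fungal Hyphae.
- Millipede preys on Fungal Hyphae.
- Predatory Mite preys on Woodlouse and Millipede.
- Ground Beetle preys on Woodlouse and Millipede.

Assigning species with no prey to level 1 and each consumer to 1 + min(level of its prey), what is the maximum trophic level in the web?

Basal resources (level 1): Root Exudate, Fungal Hyphae.
Following each consumer down to its lowest-level prey: Root Exudate → Woodlouse → Predatory Mite (levels 1 through 3).
All prey of Predatory Mite (Woodlouse 2, Millipede 2) are at level 2 or above, so Predatory Mite is at level 1 + 2 = 3.
Every consumer has at least one prey at level 2 or below, so none exceeds level 3.

3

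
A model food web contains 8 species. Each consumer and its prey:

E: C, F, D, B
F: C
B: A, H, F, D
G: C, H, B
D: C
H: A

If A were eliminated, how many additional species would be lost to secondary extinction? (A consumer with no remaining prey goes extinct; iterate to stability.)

Remove A.
Round 1: H (all prey gone) → extinct.
No further losses. Total secondary extinctions: 1.

1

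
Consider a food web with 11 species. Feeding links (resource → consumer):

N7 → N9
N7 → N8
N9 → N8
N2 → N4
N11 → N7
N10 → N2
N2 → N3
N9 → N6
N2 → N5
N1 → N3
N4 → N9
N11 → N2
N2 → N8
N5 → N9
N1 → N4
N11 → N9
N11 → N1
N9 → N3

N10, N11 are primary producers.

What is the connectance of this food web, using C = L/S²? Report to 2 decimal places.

The web has S = 11 species and L = 18 feeding links.
C = L / S² = 18 / 121 = 0.1488 ≈ 0.15.

C = 0.15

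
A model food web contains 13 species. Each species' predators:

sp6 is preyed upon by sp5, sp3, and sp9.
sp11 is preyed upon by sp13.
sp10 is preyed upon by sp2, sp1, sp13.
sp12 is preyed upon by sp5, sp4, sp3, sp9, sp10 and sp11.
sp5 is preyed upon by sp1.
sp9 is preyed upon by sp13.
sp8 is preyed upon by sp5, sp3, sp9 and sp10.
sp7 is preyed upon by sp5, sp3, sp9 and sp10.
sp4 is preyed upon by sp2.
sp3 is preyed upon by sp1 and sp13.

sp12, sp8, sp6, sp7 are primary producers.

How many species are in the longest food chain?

One longest chain: sp12 → sp10 → sp2.
It has 3 species and 2 links.

3 species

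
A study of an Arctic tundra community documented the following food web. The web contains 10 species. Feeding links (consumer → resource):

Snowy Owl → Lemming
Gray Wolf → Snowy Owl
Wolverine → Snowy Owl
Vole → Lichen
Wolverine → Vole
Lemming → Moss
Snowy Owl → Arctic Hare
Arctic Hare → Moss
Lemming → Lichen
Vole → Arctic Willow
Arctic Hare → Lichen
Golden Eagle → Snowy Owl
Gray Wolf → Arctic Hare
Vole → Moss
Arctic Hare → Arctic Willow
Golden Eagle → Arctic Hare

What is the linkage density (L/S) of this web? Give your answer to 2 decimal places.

There are L = 16 links among S = 10 species.
L/S = 16/10 = 1.6000 ≈ 1.60.

L/S = 1.60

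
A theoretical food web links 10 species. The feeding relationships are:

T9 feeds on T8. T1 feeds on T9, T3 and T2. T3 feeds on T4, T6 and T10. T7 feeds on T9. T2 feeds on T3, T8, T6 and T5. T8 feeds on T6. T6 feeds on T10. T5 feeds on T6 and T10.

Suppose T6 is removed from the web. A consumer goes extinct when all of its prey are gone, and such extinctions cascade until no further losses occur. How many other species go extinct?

Remove T6.
Round 1: T8 (all prey gone) → extinct.
Round 2: T9 (all prey gone) → extinct.
Round 3: T7 (all prey gone) → extinct.
No further losses. Total secondary extinctions: 3.

3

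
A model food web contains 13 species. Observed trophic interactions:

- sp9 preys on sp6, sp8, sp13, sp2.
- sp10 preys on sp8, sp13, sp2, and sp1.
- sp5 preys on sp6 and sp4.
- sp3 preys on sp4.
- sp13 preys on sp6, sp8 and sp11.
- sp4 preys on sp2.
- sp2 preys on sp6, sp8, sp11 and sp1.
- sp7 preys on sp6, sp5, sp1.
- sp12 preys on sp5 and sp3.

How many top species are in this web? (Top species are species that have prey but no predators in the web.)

4

Top species (has prey, but nothing eats it): sp10, sp9, sp12, sp7.
Count: 4.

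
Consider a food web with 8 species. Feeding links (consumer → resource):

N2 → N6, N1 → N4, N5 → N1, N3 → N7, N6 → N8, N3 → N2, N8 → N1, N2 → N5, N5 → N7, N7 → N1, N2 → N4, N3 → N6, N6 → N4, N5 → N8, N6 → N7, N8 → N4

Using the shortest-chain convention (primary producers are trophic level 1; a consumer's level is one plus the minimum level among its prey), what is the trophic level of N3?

N4 is a producer → level 1.
N6 eats N4 → level 2.
N3 eats N6 → level 3.
No prey of N3 is below level 2, so 3 is the minimum.

Trophic level 3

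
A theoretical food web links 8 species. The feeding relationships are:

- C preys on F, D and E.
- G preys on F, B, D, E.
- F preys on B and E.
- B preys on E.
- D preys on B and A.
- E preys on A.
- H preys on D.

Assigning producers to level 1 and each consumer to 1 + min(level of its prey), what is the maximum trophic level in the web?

3

Producers (level 1): A.
Following each consumer down to its lowest-level prey: A → E → C (levels 1 through 3).
All prey of C (E 2, D 2, F 3) are at level 2 or above, so C is at level 1 + 2 = 3.
Every consumer has at least one prey at level 2 or below, so none exceeds level 3.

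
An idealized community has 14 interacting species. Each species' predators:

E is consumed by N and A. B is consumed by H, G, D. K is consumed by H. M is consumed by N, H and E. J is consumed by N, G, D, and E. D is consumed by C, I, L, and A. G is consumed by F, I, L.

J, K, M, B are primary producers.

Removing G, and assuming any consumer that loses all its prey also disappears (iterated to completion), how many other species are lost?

1

Remove G.
Round 1: F (all prey gone) → extinct.
No further losses. Total secondary extinctions: 1.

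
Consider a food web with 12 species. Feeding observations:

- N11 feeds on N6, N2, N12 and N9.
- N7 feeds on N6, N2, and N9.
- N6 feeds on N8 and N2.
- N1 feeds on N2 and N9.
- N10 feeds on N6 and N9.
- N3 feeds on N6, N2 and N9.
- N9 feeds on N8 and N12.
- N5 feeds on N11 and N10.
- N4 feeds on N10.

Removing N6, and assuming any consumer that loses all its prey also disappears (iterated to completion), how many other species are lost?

0

Remove N6.
Every predator of it retains at least one other prey: N3 still has N2, N9; N7 still has N2, N9; N10 still has N9; N11 still has N12, N2, N9.
No consumer loses all prey, so no secondary extinctions occur.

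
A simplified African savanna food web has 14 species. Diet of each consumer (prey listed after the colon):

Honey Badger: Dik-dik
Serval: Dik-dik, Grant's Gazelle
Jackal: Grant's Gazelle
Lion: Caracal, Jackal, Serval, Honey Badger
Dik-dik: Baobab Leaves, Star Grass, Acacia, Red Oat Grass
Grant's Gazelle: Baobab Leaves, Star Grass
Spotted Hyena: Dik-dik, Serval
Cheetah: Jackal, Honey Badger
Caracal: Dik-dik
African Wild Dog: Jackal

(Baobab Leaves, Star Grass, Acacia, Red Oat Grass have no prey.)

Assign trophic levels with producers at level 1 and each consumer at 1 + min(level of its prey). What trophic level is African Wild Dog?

Baobab Leaves is a producer → level 1.
Grant's Gazelle eats Baobab Leaves → level 2.
Jackal eats Grant's Gazelle → level 3.
African Wild Dog eats Jackal → level 4.
No prey of African Wild Dog is below level 3, so 4 is the minimum.

Trophic level 4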